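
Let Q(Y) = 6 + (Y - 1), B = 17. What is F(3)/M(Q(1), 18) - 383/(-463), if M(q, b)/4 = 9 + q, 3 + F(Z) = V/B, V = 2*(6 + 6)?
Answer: 126053/157420 ≈ 0.80074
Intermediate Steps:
V = 24 (V = 2*12 = 24)
Q(Y) = 5 + Y (Q(Y) = 6 + (-1 + Y) = 5 + Y)
F(Z) = -27/17 (F(Z) = -3 + 24/17 = -27/17)
M(q, b) = 36 + 4*q (M(q, b) = 4*(9 + q) = 36 + 4*q)
F(3)/M(Q(1), 18) - 383/(-463) = -27/(17*(36 + 4*(5 + 1))) - 383/(-463) = -27/(17*(36 + 4*6)) - 383*(-1/463) = -27/(17*(36 + 24)) + 383/463 = -27/17/60 + 383/463 = -27/17*1/60 + 383/463 = -9/340 + 383/463 = 126053/157420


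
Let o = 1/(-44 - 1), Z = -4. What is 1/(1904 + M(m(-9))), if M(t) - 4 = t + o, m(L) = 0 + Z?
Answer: 45/85679 ≈ 0.00052522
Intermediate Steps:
m(L) = -4 (m(L) = 0 - 4 = -4)
o = -1/45 (o = 1/(-45) = -1/45 ≈ -0.022222)
M(t) = 179/45 + t (M(t) = 4 + (t - 1/45) = 4 + (-1/45 + t) = 179/45 + t)
1/(1904 + M(m(-9))) = 1/(1904 + (179/45 - 4)) = 1/(1904 - 1/45) = 1/(85679/45) = 45/85679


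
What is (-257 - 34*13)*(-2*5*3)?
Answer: 20970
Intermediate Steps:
(-257 - 34*13)*(-2*5*3) = (-257 - 442)*(-10*3) = -699*(-30) = 20970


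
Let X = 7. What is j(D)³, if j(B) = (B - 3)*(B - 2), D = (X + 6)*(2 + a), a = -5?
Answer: 5106219048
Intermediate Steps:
D = -39 (D = (7 + 6)*(2 - 5) = 13*(-3) = -39)
j(B) = (-3 + B)*(-2 + B)
j(D)³ = (6 + (-39)² - 5*(-39))³ = (6 + 1521 + 195)³ = 1722³ = 5106219048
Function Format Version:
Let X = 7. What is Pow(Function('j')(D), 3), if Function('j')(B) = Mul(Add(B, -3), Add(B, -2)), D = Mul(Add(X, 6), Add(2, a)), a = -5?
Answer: 5106219048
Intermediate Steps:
D = -39 (D = Mul(Add(7, 6), Add(2, -5)) = Mul(13, -3) = -39)
Function('j')(B) = Mul(Add(-3, B), Add(-2, B))
Pow(Function('j')(D), 3) = Pow(Add(6, Pow(-39, 2), Mul(-5, -39)), 3) = Pow(Add(6, 1521, 195), 3) = Pow(1722, 3) = 5106219048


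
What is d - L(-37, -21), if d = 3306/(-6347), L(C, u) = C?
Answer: 231533/6347 ≈ 36.479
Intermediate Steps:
d = -3306/6347 (d = 3306*(-1/6347) = -3306/6347 ≈ -0.52088)
d - L(-37, -21) = -3306/6347 - 1*(-37) = -3306/6347 + 37 = 231533/6347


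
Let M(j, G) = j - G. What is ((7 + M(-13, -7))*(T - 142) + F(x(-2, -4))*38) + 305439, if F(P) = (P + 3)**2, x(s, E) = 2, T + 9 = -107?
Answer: 306131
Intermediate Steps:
T = -116 (T = -9 - 107 = -116)
F(P) = (3 + P)**2
((7 + M(-13, -7))*(T - 142) + F(x(-2, -4))*38) + 305439 = ((7 + (-13 - 1*(-7)))*(-116 - 142) + (3 + 2)**2*38) + 305439 = ((7 + (-13 + 7))*(-258) + 5**2*38) + 305439 = ((7 - 6)*(-258) + 25*38) + 305439 = (1*(-258) + 950) + 305439 = (-258 + 950) + 305439 = 692 + 305439 = 306131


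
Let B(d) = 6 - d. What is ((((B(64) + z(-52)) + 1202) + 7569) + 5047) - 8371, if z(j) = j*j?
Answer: 8093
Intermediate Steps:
z(j) = j²
((((B(64) + z(-52)) + 1202) + 7569) + 5047) - 8371 = (((((6 - 1*64) + (-52)²) + 1202) + 7569) + 5047) - 8371 = (((((6 - 64) + 2704) + 1202) + 7569) + 5047) - 8371 = ((((-58 + 2704) + 1202) + 7569) + 5047) - 8371 = (((2646 + 1202) + 7569) + 5047) - 8371 = ((3848 + 7569) + 5047) - 8371 = (11417 + 5047) - 8371 = 16464 - 8371 = 8093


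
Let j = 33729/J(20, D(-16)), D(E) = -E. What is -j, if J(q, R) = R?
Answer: -33729/16 ≈ -2108.1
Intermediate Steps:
j = 33729/16 (j = 33729/((-1*(-16))) = 33729/16 ≈ 2108.1)
-j = -1*33729/16 = -33729/16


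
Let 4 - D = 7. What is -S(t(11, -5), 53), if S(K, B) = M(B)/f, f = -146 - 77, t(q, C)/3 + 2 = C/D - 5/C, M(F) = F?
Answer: 53/223 ≈ 0.23767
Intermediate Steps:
D = -3 (D = 4 - 1*7 = 4 - 7 = -3)
t(q, C) = -6 - C - 15/C (t(q, C) = -6 + 3*(C/(-3) - 5/C) = -6 + 3*(C*(-1/3) - 5/C) = -6 + 3*(-C/3 - 5/C) = -6 + 3*(-5/C - C/3) = -6 + (-C - 15/C) = -6 - C - 15/C)
f = -223
S(K, B) = -B/223 (S(K, B) = B/(-223) = B*(-1/223) = -B/223)
-S(t(11, -5), 53) = -(-1)*53/223 = -1*(-53/223) = 53/223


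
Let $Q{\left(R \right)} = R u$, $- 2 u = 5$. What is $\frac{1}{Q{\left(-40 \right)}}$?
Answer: $\frac{1}{100} \approx 0.01$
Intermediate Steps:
$u = - \frac{5}{2}$ ($u = \left(- \frac{1}{2}\right) 5 = - \frac{5}{2} \approx -2.5$)
$Q{\left(R \right)} = - \frac{5 R}{2}$ ($Q{\left(R \right)} = R \left(- \frac{5}{2}\right) = - \frac{5 R}{2}$)
$\frac{1}{Q{\left(-40 \right)}} = \frac{1}{\left(- \frac{5}{2}\right) \left(-40\right)} = \frac{1}{100}$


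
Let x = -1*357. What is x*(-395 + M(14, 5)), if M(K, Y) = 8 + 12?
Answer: 133875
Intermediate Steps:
x = -357
M(K, Y) = 20
x*(-395 + M(14, 5)) = -357*(-395 + 20) = -357*(-375) = 133875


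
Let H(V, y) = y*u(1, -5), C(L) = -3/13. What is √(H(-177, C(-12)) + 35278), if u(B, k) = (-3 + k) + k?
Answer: √35281 ≈ 187.83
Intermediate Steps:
C(L) = -3/13 (C(L) = -3*1/13 = -3/13)
u(B, k) = -3 + 2*k
H(V, y) = -13*y (H(V, y) = y*(-3 + 2*(-5)) = y*(-3 - 10) = y*(-13) = -13*y)
√(H(-177, C(-12)) + 35278) = √(-13*(-3/13) + 35278) = √(3 + 35278) = √35281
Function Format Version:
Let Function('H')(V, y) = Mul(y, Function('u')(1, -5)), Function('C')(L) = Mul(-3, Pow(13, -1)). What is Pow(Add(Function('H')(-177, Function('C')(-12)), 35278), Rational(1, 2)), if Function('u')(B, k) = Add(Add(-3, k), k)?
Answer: Pow(35281, Rational(1, 2)) ≈ 187.83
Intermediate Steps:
Function('C')(L) = Rational(-3, 13) (Function('C')(L) = Mul(-3, Rational(1, 13)) = Rational(-3, 13))
Function('u')(B, k) = Add(-3, Mul(2, k))
Function('H')(V, y) = Mul(-13, y) (Function('H')(V, y) = Mul(y, Add(-3, Mul(2, -5))) = Mul(y, Add(-3, -10)) = Mul(y, -13) = Mul(-13, y))
Pow(Add(Function('H')(-177, Function('C')(-12)), 35278), Rational(1, 2)) = Pow(Add(Mul(-13, Rational(-3, 13)), 35278), Rational(1, 2)) = Pow(Add(3, 35278), Rational(1, 2)) = Pow(35281, Rational(1, 2))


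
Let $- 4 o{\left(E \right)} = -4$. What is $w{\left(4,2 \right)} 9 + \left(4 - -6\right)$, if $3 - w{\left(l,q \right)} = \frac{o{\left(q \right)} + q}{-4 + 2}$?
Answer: $\frac{101}{2} \approx 50.5$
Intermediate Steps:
$o{\left(E \right)} = 1$ ($o{\left(E \right)} = \left(- \frac{1}{4}\right) \left(-4\right) = 1$)
$w{\left(l,q \right)} = \frac{7}{2} + \frac{q}{2}$ ($w{\left(l,q \right)} = 3 - \frac{1 + q}{-4 + 2} = 3 - \frac{1 + q}{-2} = 3 - \left(1 + q\right) \left(- \frac{1}{2}\right) = 3 - \left(- \frac{1}{2} - \frac{q}{2}\right) = 3 + \left(\frac{1}{2} + \frac{q}{2}\right) = \frac{7}{2} + \frac{q}{2}$)
$w{\left(4,2 \right)} 9 + \left(4 - -6\right) = \left(\frac{7}{2} + \frac{1}{2} \cdot 2\right) 9 + \left(4 - -6\right) = \left(\frac{7}{2} + 1\right) 9 + \left(4 + 6\right) = \frac{9}{2} \cdot 9 + 10 = \frac{81}{2} + 10 = \frac{101}{2}$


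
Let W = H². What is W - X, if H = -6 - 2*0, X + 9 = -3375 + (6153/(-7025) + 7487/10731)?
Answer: 257831072168/75385275 ≈ 3420.2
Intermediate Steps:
X = -255117202268/75385275 (X = -9 + (-3375 + (6153/(-7025) + 7487/10731)) = -9 + (-3375 + (6153*(-1/7025) + 7487*(1/10731))) = -9 + (-3375 + (-6153/7025 + 7487/10731)) = -9 + (-3375 - 13431668/75385275) = -9 - 254438734793/75385275 = -255117202268/75385275 ≈ -3384.2)
H = -6 (H = -6 + 0 = -6)
W = 36 (W = (-6)² = 36)
W - X = 36 - 1*(-255117202268/75385275) = 36 + 255117202268/75385275 = 257831072168/75385275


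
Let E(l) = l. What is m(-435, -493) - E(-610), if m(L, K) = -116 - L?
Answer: 929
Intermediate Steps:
m(-435, -493) - E(-610) = (-116 - 1*(-435)) - 1*(-610) = (-116 + 435) + 610 = 319 + 610 = 929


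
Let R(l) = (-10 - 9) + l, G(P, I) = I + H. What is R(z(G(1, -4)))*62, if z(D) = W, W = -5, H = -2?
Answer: -1488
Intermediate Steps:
G(P, I) = -2 + I (G(P, I) = I - 2 = -2 + I)
z(D) = -5
R(l) = -19 + l
R(z(G(1, -4)))*62 = (-19 - 5)*62 = -24*62 = -1488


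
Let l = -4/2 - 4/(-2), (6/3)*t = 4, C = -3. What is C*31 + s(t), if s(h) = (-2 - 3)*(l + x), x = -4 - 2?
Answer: -63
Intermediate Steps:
t = 2 (t = (½)*4 = 2)
l = 0 (l = -4*½ - 4*(-½) = -2 + 2 = 0)
x = -6
s(h) = 30 (s(h) = (-2 - 3)*(0 - 6) = -5*(-6) = 30)
C*31 + s(t) = -3*31 + 30 = -93 + 30 = -63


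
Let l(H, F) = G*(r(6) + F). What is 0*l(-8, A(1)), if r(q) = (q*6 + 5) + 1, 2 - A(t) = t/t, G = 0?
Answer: 0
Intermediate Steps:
A(t) = 1 (A(t) = 2 - t/t = 2 - 1*1 = 2 - 1 = 1)
r(q) = 6 + 6*q (r(q) = (6*q + 5) + 1 = (5 + 6*q) + 1 = 6 + 6*q)
l(H, F) = 0 (l(H, F) = 0*((6 + 6*6) + F) = 0*((6 + 36) + F) = 0*(42 + F) = 0)
0*l(-8, A(1)) = 0*0 = 0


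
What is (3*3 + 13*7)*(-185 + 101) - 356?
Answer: -8756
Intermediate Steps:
(3*3 + 13*7)*(-185 + 101) - 356 = (9 + 91)*(-84) - 356 = 100*(-84) - 356 = -8400 - 356 = -8756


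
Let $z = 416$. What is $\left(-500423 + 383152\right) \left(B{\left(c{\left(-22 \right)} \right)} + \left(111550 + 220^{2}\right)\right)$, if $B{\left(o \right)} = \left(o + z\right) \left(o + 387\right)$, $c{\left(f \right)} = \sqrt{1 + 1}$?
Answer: $-37637423824 - 94168613 \sqrt{2} \approx -3.7771 \cdot 10^{10}$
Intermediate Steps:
$c{\left(f \right)} = \sqrt{2}$
$B{\left(o \right)} = \left(387 + o\right) \left(416 + o\right)$ ($B{\left(o \right)} = \left(o + 416\right) \left(o + 387\right) = \left(416 + o\right) \left(387 + o\right) = \left(387 + o\right) \left(416 + o\right)$)
$\left(-500423 + 383152\right) \left(B{\left(c{\left(-22 \right)} \right)} + \left(111550 + 220^{2}\right)\right) = \left(-500423 + 383152\right) \left(\left(160992 + \left(\sqrt{2}\right)^{2} + 803 \sqrt{2}\right) + \left(111550 + 220^{2}\right)\right) = - 117271 \left(\left(160992 + 2 + 803 \sqrt{2}\right) + \left(111550 + 48400\right)\right) = - 117271 \left(\left(160994 + 803 \sqrt{2}\right) + 159950\right) = - 117271 \left(320944 + 803 \sqrt{2}\right) = -37637423824 - 94168613 \sqrt{2}$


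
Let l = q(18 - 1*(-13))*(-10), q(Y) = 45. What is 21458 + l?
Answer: 21008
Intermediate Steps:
l = -450 (l = 45*(-10) = -450)
21458 + l = 21458 - 450 = 21008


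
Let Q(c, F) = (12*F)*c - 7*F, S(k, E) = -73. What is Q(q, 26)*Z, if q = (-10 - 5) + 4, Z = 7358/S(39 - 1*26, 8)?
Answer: 26591812/73 ≈ 3.6427e+5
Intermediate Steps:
Z = -7358/73 (Z = 7358/(-73) = 7358*(-1/73) = -7358/73 ≈ -100.79)
q = -11 (q = -15 + 4 = -11)
Q(c, F) = -7*F + 12*F*c (Q(c, F) = 12*F*c - 7*F = -7*F + 12*F*c)
Q(q, 26)*Z = (26*(-7 + 12*(-11)))*(-7358/73) = (26*(-7 - 132))*(-7358/73) = (26*(-139))*(-7358/73) = -3614*(-7358/73) = 26591812/73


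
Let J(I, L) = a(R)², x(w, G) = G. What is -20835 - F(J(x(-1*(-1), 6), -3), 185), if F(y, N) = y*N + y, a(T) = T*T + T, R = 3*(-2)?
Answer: -188235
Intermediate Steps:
R = -6
a(T) = T + T² (a(T) = T² + T = T + T²)
J(I, L) = 900 (J(I, L) = (-6*(1 - 6))² = (-6*(-5))² = 30² = 900)
F(y, N) = y + N*y (F(y, N) = N*y + y = y + N*y)
-20835 - F(J(x(-1*(-1), 6), -3), 185) = -20835 - 900*(1 + 185) = -20835 - 900*186 = -20835 - 1*167400 = -20835 - 167400 = -188235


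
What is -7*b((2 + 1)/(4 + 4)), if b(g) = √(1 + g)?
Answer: -7*√22/4 ≈ -8.2082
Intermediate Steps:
-7*b((2 + 1)/(4 + 4)) = -7*√(1 + (2 + 1)/(4 + 4)) = -7*√(1 + 3/8) = -7*√22/4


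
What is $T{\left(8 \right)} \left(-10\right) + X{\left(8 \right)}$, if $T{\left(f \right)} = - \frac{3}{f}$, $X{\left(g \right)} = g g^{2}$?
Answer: $\frac{2063}{4} \approx 515.75$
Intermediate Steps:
$X{\left(g \right)} = g^{3}$
$T{\left(8 \right)} \left(-10\right) + X{\left(8 \right)} = - \frac{3}{8} \left(-10\right) + 8^{3} = \left(-3\right) \frac{1}{8} \left(-10\right) + 512 = \left(- \frac{3}{8}\right) \left(-10\right) + 512 = \frac{15}{4} + 512 = \frac{2063}{4}$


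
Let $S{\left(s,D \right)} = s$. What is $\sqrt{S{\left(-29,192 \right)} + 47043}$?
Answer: $\sqrt{47014} \approx 216.83$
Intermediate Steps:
$\sqrt{S{\left(-29,192 \right)} + 47043} = \sqrt{-29 + 47043} = \sqrt{47014}$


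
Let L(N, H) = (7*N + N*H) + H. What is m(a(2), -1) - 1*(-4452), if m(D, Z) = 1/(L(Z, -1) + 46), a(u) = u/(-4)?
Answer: 173629/39 ≈ 4452.0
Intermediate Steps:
a(u) = -u/4 (a(u) = u*(-1/4) = -u/4)
L(N, H) = H + 7*N + H*N (L(N, H) = (7*N + H*N) + H = H + 7*N + H*N)
m(D, Z) = 1/(45 + 6*Z) (m(D, Z) = 1/((-1 + 7*Z - Z) + 46) = 1/((-1 + 6*Z) + 46) = 1/(45 + 6*Z))
m(a(2), -1) - 1*(-4452) = 1/(3*(15 + 2*(-1))) - 1*(-4452) = 1/(3*(15 - 2)) + 4452 = (1/3)/13 + 4452 = (1/3)*(1/13) + 4452 = 1/39 + 4452 = 173629/39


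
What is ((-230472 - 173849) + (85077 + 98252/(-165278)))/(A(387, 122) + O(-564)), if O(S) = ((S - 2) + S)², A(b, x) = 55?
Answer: -26382054042/105526284245 ≈ -0.25000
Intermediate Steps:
O(S) = (-2 + 2*S)² (O(S) = ((-2 + S) + S)² = (-2 + 2*S)²)
((-230472 - 173849) + (85077 + 98252/(-165278)))/(A(387, 122) + O(-564)) = ((-230472 - 173849) + (85077 + 98252/(-165278)))/(55 + 4*(-1 - 564)²) = (-404321 + (85077 + 98252*(-1/165278)))/(55 + 4*(-565)²) = (-404321 + (85077 - 49126/82639))/(55 + 4*319225) = (-404321 + 7030629077/82639)/(55 + 1276900) = -26382054042/82639/1276955 = -26382054042/82639*1/1276955 = -26382054042/105526284245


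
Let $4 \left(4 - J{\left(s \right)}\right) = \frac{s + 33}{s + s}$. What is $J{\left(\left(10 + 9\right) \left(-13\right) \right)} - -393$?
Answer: $\frac{392129}{988} \approx 396.89$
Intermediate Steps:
$J{\left(s \right)} = 4 - \frac{33 + s}{8 s}$ ($J{\left(s \right)} = 4 - \frac{\left(s + 33\right) \frac{1}{s + s}}{4} = 4 - \frac{\left(33 + s\right) \frac{1}{2 s}}{4} = 4 - \frac{\frac{1}{2} \frac{1}{s} \left(33 + s\right)}{4} = 4 - \frac{33 + s}{8 s}$)
$J{\left(\left(10 + 9\right) \left(-13\right) \right)} - -393 = \frac{-33 + 31 \left(10 + 9\right) \left(-13\right)}{8 \left(10 + 9\right) \left(-13\right)} - -393 = \frac{-33 + 31 \cdot 19 \left(-13\right)}{8 \cdot 19 \left(-13\right)} + 393 = \frac{-33 + 31 \left(-247\right)}{8 \left(-247\right)} + 393 = \frac{1}{8} \left(- \frac{1}{247}\right) \left(-33 - 7657\right) + 393 = \frac{1}{8} \left(- \frac{1}{247}\right) \left(-7690\right) + 393 = \frac{3845}{988} + 393 = \frac{392129}{988}$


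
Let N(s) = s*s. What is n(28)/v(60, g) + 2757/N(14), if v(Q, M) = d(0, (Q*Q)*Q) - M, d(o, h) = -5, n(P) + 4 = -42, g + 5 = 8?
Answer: 971/49 ≈ 19.816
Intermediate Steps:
g = 3 (g = -5 + 8 = 3)
n(P) = -46 (n(P) = -4 - 42 = -46)
N(s) = s²
v(Q, M) = -5 - M
n(28)/v(60, g) + 2757/N(14) = -46/(-5 - 1*3) + 2757/(14²) = -46/(-5 - 3) + 2757/196 = -46/(-8) + 2757*(1/196) = -46*(-⅛) + 2757/196 = 23/4 + 2757/196 = 971/49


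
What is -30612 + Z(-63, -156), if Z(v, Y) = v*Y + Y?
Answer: -20940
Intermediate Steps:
Z(v, Y) = Y + Y*v (Z(v, Y) = Y*v + Y = Y + Y*v)
-30612 + Z(-63, -156) = -30612 - 156*(1 - 63) = -30612 - 156*(-62) = -30612 + 9672 = -20940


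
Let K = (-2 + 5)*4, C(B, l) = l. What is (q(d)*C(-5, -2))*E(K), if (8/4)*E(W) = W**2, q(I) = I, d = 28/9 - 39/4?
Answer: 956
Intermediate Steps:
d = -239/36 (d = 28*(1/9) - 39*1/4 = 28/9 - 39/4 = -239/36 ≈ -6.6389)
K = 12 (K = 3*4 = 12)
E(W) = W**2/2
(q(d)*C(-5, -2))*E(K) = (-239/36*(-2))*((1/2)*12**2) = 239*((1/2)*144)/18 = (239/18)*72 = 956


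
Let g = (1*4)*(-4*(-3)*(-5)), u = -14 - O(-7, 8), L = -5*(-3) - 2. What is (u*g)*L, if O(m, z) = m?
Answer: 21840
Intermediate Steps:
L = 13 (L = 15 - 2 = 13)
u = -7 (u = -14 - 1*(-7) = -14 + 7 = -7)
g = -240 (g = 4*(12*(-5)) = 4*(-60) = -240)
(u*g)*L = -7*(-240)*13 = 1680*13 = 21840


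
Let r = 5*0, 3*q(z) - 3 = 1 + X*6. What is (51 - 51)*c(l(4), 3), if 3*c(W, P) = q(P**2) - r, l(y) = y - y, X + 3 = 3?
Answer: 0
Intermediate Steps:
X = 0 (X = -3 + 3 = 0)
l(y) = 0
q(z) = 4/3 (q(z) = 1 + (1 + 0*6)/3 = 1 + (1 + 0)/3 = 1 + (1/3)*1 = 1 + 1/3 = 4/3)
r = 0
c(W, P) = 4/9 (c(W, P) = (4/3 - 1*0)/3 = (4/3 + 0)/3 = (1/3)*(4/3) = 4/9)
(51 - 51)*c(l(4), 3) = (51 - 51)*(4/9) = 0*(4/9) = 0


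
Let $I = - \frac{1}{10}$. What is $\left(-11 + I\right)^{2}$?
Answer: $\frac{12321}{100} \approx 123.21$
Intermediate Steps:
$I = - \frac{1}{10}$ ($I = \left(-1\right) \frac{1}{10} = - \frac{1}{10} \approx -0.1$)
$\left(-11 + I\right)^{2} = \left(-11 - \frac{1}{10}\right)^{2} = \left(- \frac{111}{10}\right)^{2} = \frac{12321}{100}$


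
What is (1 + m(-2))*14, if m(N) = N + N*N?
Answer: 42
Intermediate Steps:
m(N) = N + N**2
(1 + m(-2))*14 = (1 - 2*(1 - 2))*14 = (1 - 2*(-1))*14 = (1 + 2)*14 = 3*14 = 42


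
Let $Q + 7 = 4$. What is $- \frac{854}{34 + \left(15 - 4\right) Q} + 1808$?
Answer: $954$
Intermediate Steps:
$Q = -3$ ($Q = -7 + 4 = -3$)
$- \frac{854}{34 + \left(15 - 4\right) Q} + 1808 = - \frac{854}{34 + \left(15 - 4\right) \left(-3\right)} + 1808 = - \frac{854}{34 + 11 \left(-3\right)} + 1808 = - \frac{854}{34 - 33} + 1808 = - \frac{854}{1} + 1808 = \left(-854\right) 1 + 1808 = -854 + 1808 = 954$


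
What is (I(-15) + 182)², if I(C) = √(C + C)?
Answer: (182 + I*√30)² ≈ 33094.0 + 1993.7*I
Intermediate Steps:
I(C) = √2*√C (I(C) = √(2*C) = √2*√C)
(I(-15) + 182)² = (√2*√(-15) + 182)² = (√2*(I*√15) + 182)² = (I*√30 + 182)² = (182 + I*√30)²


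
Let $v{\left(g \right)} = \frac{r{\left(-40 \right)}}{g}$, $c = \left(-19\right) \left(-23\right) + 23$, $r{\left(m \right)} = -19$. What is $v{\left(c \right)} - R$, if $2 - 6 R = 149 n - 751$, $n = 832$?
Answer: $\frac{28339393}{1380} \approx 20536.0$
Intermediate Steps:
$c = 460$ ($c = 437 + 23 = 460$)
$v{\left(g \right)} = - \frac{19}{g}$
$R = - \frac{123215}{6}$ ($R = \frac{1}{3} - \frac{149 \cdot 832 - 751}{6} = \frac{1}{3} - \frac{123968 - 751}{6} = \frac{1}{3} - \frac{123217}{6} = - \frac{123215}{6} \approx -20536.0$)
$v{\left(c \right)} - R = - \frac{19}{460} - - \frac{123215}{6} = \left(-19\right) \frac{1}{460} + \frac{123215}{6} = - \frac{19}{460} + \frac{123215}{6} = \frac{28339393}{1380}$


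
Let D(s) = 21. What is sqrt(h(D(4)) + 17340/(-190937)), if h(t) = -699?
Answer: 3*I*sqrt(2831856720879)/190937 ≈ 26.44*I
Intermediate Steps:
sqrt(h(D(4)) + 17340/(-190937)) = sqrt(-699 + 17340/(-190937)) = sqrt(-699 + 17340*(-1/190937)) = sqrt(-699 - 17340/190937) = sqrt(-133482303/190937) = 3*I*sqrt(2831856720879)/190937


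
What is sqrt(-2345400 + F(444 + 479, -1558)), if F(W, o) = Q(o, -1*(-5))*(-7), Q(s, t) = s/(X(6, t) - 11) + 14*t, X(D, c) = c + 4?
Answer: I*sqrt(2351343) ≈ 1533.4*I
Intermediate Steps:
X(D, c) = 4 + c
Q(s, t) = 14*t + s/(-7 + t) (Q(s, t) = s/((4 + t) - 11) + 14*t = s/(-7 + t) + 14*t = 14*t + s/(-7 + t))
F(W, o) = -490 + 7*o/2 (F(W, o) = ((o - (-98)*(-5) + 14*(-1*(-5))**2)/(-7 - 1*(-5)))*(-7) = ((o - 98*5 + 14*5**2)/(-7 + 5))*(-7) = ((o - 490 + 14*25)/(-2))*(-7) = -(o - 490 + 350)/2*(-7) = -(-140 + o)/2*(-7) = (70 - o/2)*(-7) = -490 + 7*o/2)
sqrt(-2345400 + F(444 + 479, -1558)) = sqrt(-2345400 + (-490 + (7/2)*(-1558))) = sqrt(-2345400 + (-490 - 5453)) = sqrt(-2345400 - 5943) = sqrt(-2351343) = I*sqrt(2351343)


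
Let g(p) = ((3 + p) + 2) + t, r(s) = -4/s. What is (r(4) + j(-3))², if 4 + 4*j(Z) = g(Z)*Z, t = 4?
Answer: 169/4 ≈ 42.250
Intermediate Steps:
g(p) = 9 + p (g(p) = ((3 + p) + 2) + 4 = (5 + p) + 4 = 9 + p)
j(Z) = -1 + Z*(9 + Z)/4 (j(Z) = -1 + ((9 + Z)*Z)/4 = -1 + (Z*(9 + Z))/4 = -1 + Z*(9 + Z)/4)
(r(4) + j(-3))² = (-4/4 + (-1 + (¼)*(-3)*(9 - 3)))² = (-4*¼ + (-1 + (¼)*(-3)*6))² = (-1 + (-1 - 9/2))² = (-1 - 11/2)² = (-13/2)² = 169/4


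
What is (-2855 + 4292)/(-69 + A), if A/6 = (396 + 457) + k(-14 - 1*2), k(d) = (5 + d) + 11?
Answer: 479/1683 ≈ 0.28461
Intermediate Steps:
k(d) = 16 + d
A = 5118 (A = 6*((396 + 457) + (16 + (-14 - 1*2))) = 6*(853 + (16 + (-14 - 2))) = 6*(853 + (16 - 16)) = 6*(853 + 0) = 6*853 = 5118)
(-2855 + 4292)/(-69 + A) = (-2855 + 4292)/(-69 + 5118) = 1437/5049 = 1437*(1/5049) = 479/1683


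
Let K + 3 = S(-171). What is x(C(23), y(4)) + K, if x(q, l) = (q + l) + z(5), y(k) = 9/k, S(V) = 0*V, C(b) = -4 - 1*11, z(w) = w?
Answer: -43/4 ≈ -10.750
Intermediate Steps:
C(b) = -15 (C(b) = -4 - 11 = -15)
S(V) = 0
K = -3 (K = -3 + 0 = -3)
x(q, l) = 5 + l + q (x(q, l) = (q + l) + 5 = (l + q) + 5 = 5 + l + q)
x(C(23), y(4)) + K = (5 + 9/4 - 15) - 3 = -31/4 - 3 = -43/4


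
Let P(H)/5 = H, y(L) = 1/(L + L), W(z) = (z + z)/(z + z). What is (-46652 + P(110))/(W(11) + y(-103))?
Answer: -9497012/205 ≈ -46327.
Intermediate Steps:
W(z) = 1 (W(z) = (2*z)/((2*z)) = (2*z)*(1/(2*z)) = 1)
y(L) = 1/(2*L)
P(H) = 5*H
(-46652 + P(110))/(W(11) + y(-103)) = (-46652 + 5*110)/(1 + (½)/(-103)) = (-46652 + 550)/(1 + (½)*(-1/103)) = -46102/(1 - 1/206) = -46102/205/206 = -46102*206/205 = -9497012/205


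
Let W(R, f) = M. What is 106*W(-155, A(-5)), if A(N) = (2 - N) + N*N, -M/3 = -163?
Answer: 51834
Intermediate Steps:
M = 489 (M = -3*(-163) = 489)
A(N) = 2 + N**2 - N (A(N) = (2 - N) + N**2 = 2 + N**2 - N)
W(R, f) = 489
106*W(-155, A(-5)) = 106*489 = 51834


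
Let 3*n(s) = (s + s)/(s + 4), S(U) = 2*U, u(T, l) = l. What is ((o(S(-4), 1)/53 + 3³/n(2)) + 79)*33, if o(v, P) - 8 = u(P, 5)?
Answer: 702207/106 ≈ 6624.6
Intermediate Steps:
o(v, P) = 13 (o(v, P) = 8 + 5 = 13)
n(s) = 2*s/(3*(4 + s)) (n(s) = ((s + s)/(s + 4))/3 = ((2*s)/(4 + s))/3 = (2*s/(4 + s))/3 = 2*s/(3*(4 + s)))
((o(S(-4), 1)/53 + 3³/n(2)) + 79)*33 = ((13/53 + 3³/(((⅔)*2/(4 + 2)))) + 79)*33 = ((13*(1/53) + 27/(((⅔)*2/6))) + 79)*33 = ((13/53 + 27/(((⅔)*2*(⅙)))) + 79)*33 = ((13/53 + 27/(2/9)) + 79)*33 = ((13/53 + 27*(9/2)) + 79)*33 = ((13/53 + 243/2) + 79)*33 = (12905/106 + 79)*33 = (21279/106)*33 = 702207/106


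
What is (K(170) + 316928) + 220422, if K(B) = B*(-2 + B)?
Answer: 565910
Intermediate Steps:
(K(170) + 316928) + 220422 = (170*(-2 + 170) + 316928) + 220422 = (170*168 + 316928) + 220422 = (28560 + 316928) + 220422 = 345488 + 220422 = 565910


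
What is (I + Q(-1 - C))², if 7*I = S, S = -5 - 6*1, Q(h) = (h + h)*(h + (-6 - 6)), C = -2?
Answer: 27225/49 ≈ 555.61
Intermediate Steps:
Q(h) = 2*h*(-12 + h) (Q(h) = (2*h)*(h - 12) = (2*h)*(-12 + h) = 2*h*(-12 + h))
S = -11 (S = -5 - 6 = -11)
I = -11/7 (I = (⅐)*(-11) = -11/7 ≈ -1.5714)
(I + Q(-1 - C))² = (-11/7 + 2*(-1 - 1*(-2))*(-12 + (-1 - 1*(-2))))² = (-11/7 + 2*(-1 + 2)*(-12 + (-1 + 2)))² = (-11/7 + 2*1*(-12 + 1))² = (-11/7 + 2*1*(-11))² = (-11/7 - 22)² = (-165/7)² = 27225/49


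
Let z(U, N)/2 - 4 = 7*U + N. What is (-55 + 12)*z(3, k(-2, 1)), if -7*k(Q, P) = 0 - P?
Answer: -15136/7 ≈ -2162.3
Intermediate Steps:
k(Q, P) = P/7 (k(Q, P) = -(0 - P)/7 = -(-1)*P/7 = P/7)
z(U, N) = 8 + 2*N + 14*U (z(U, N) = 8 + 2*(7*U + N) = 8 + 2*(N + 7*U) = 8 + (2*N + 14*U) = 8 + 2*N + 14*U)
(-55 + 12)*z(3, k(-2, 1)) = (-55 + 12)*(8 + 2*((1/7)*1) + 14*3) = -43*(8 + 2*(1/7) + 42) = -43*(8 + 2/7 + 42) = -43*352/7 = -15136/7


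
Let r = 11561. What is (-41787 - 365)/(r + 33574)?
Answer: -42152/45135 ≈ -0.93391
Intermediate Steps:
(-41787 - 365)/(r + 33574) = (-41787 - 365)/(11561 + 33574) = -42152/45135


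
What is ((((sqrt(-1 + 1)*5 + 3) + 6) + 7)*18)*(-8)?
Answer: -2304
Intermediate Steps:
((((sqrt(-1 + 1)*5 + 3) + 6) + 7)*18)*(-8) = ((((sqrt(0)*5 + 3) + 6) + 7)*18)*(-8) = ((((0*5 + 3) + 6) + 7)*18)*(-8) = ((((0 + 3) + 6) + 7)*18)*(-8) = (((3 + 6) + 7)*18)*(-8) = ((9 + 7)*18)*(-8) = (16*18)*(-8) = 288*(-8) = -2304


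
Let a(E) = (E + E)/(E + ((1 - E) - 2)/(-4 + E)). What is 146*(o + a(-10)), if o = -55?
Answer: -1155590/149 ≈ -7755.6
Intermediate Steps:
a(E) = 2*E/(E + (-1 - E)/(-4 + E)) (a(E) = (2*E)/(E + (-1 - E)/(-4 + E)) = 2*E/(E + (-1 - E)/(-4 + E)))
146*(o + a(-10)) = 146*(-55 + 2*(-10)*(-4 - 10)/(-1 + (-10)**2 - 5*(-10))) = 146*(-55 + 2*(-10)*(-14)/(-1 + 100 + 50)) = 146*(-55 + 2*(-10)*(-14)/149) = 146*(-55 + 2*(-10)*(1/149)*(-14)) = 146*(-55 + 280/149) = 146*(-7915/149) = -1155590/149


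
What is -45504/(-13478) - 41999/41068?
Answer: 651347875/276757252 ≈ 2.3535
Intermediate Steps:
-45504/(-13478) - 41999/41068 = -45504*(-1/13478) - 41999*1/41068 = 22752/6739 - 41999/41068 = 651347875/276757252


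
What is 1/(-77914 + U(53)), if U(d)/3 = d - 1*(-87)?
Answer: -1/77494 ≈ -1.2904e-5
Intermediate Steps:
U(d) = 261 + 3*d (U(d) = 3*(d - 1*(-87)) = 3*(d + 87) = 3*(87 + d) = 261 + 3*d)
1/(-77914 + U(53)) = 1/(-77914 + (261 + 3*53)) = 1/(-77914 + (261 + 159)) = 1/(-77914 + 420) = 1/(-77494) = -1/77494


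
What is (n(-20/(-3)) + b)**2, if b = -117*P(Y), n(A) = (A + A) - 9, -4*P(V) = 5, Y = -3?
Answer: 3265249/144 ≈ 22675.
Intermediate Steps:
P(V) = -5/4 (P(V) = -1/4*5 = -5/4)
n(A) = -9 + 2*A (n(A) = 2*A - 9 = -9 + 2*A)
b = 585/4 (b = -117*(-5/4) = 585/4 ≈ 146.25)
(n(-20/(-3)) + b)**2 = ((-9 + 2*(-20/(-3))) + 585/4)**2 = ((-9 + 2*(-20*(-1/3))) + 585/4)**2 = ((-9 + 2*(20/3)) + 585/4)**2 = ((-9 + 40/3) + 585/4)**2 = (13/3 + 585/4)**2 = (1807/12)**2 = 3265249/144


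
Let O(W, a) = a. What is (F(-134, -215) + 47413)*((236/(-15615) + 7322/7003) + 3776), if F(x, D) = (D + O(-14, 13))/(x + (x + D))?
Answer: 9458559427455035602/52816941135 ≈ 1.7908e+8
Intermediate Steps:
F(x, D) = (13 + D)/(D + 2*x) (F(x, D) = (D + 13)/(x + (x + D)) = (13 + D)/(x + (D + x)) = (13 + D)/(D + 2*x))
(F(-134, -215) + 47413)*((236/(-15615) + 7322/7003) + 3776) = ((13 - 215)/(-215 + 2*(-134)) + 47413)*((236/(-15615) + 7322/7003) + 3776) = (-202/(-215 - 268) + 47413)*((236*(-1/15615) + 7322*(1/7003)) + 3776) = (-202/(-483) + 47413)*((-236/15615 + 7322/7003) + 3776) = (-1/483*(-202) + 47413)*(112680322/109351845 + 3776) = (202/483 + 47413)*(413025247042/109351845) = (22900681/483)*(413025247042/109351845) = 9458559427455035602/52816941135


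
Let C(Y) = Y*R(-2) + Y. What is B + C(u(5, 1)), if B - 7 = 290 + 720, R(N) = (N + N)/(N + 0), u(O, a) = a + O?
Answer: 1035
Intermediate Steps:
u(O, a) = O + a
R(N) = 2 (R(N) = (2*N)/N = 2)
B = 1017 (B = 7 + (290 + 720) = 7 + 1010 = 1017)
C(Y) = 3*Y (C(Y) = Y*2 + Y = 2*Y + Y = 3*Y)
B + C(u(5, 1)) = 1017 + 3*(5 + 1) = 1017 + 3*6 = 1017 + 18 = 1035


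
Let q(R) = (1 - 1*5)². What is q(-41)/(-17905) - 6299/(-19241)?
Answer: 112475739/344510105 ≈ 0.32648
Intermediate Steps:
q(R) = 16 (q(R) = (1 - 5)² = (-4)² = 16)
q(-41)/(-17905) - 6299/(-19241) = 16/(-17905) - 6299/(-19241) = 16*(-1/17905) - 6299*(-1/19241) = -16/17905 + 6299/19241 = 112475739/344510105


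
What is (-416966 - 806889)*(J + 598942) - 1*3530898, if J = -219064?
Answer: -464919120588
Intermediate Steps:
(-416966 - 806889)*(J + 598942) - 1*3530898 = (-416966 - 806889)*(-219064 + 598942) - 1*3530898 = -1223855*379878 - 3530898 = -464915589690 - 3530898 = -464919120588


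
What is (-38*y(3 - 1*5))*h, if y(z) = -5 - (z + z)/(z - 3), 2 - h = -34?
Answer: 39672/5 ≈ 7934.4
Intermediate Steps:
h = 36 (h = 2 - 1*(-34) = 2 + 34 = 36)
y(z) = -5 - 2*z/(-3 + z)
(-38*y(3 - 1*5))*h = -38*(15 - 7*(3 - 1*5))/(-3 + (3 - 1*5))*36 = -38*(15 - 7*(3 - 5))/(-3 + (3 - 5))*36 = -38*(15 - 7*(-2))/(-3 - 2)*36 = -38*(15 + 14)/(-5)*36 = -(-38)*29/5*36 = -38*(-29/5)*36 = (1102/5)*36 = 39672/5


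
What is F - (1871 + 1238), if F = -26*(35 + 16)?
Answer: -4435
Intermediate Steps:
F = -1326 (F = -26*51 = -1326)
F - (1871 + 1238) = -1326 - (1871 + 1238) = -1326 - 1*3109 = -1326 - 3109 = -4435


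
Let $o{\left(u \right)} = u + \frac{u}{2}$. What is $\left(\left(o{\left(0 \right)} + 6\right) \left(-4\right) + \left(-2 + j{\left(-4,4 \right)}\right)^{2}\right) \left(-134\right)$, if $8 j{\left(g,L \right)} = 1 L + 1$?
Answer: $\frac{94805}{32} \approx 2962.7$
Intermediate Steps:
$o{\left(u \right)} = \frac{3 u}{2}$ ($o{\left(u \right)} = u + u \frac{1}{2} = u + \frac{u}{2} = \frac{3 u}{2}$)
$j{\left(g,L \right)} = \frac{1}{8} + \frac{L}{8}$ ($j{\left(g,L \right)} = \frac{1 L + 1}{8} = \frac{L + 1}{8} = \frac{1 + L}{8} = \frac{1}{8} + \frac{L}{8}$)
$\left(\left(o{\left(0 \right)} + 6\right) \left(-4\right) + \left(-2 + j{\left(-4,4 \right)}\right)^{2}\right) \left(-134\right) = \left(\left(\frac{3}{2} \cdot 0 + 6\right) \left(-4\right) + \left(-2 + \left(\frac{1}{8} + \frac{1}{8} \cdot 4\right)\right)^{2}\right) \left(-134\right) = \left(\left(0 + 6\right) \left(-4\right) + \left(-2 + \left(\frac{1}{8} + \frac{1}{2}\right)\right)^{2}\right) \left(-134\right) = \left(6 \left(-4\right) + \left(-2 + \frac{5}{8}\right)^{2}\right) \left(-134\right) = \left(-24 + \left(- \frac{11}{8}\right)^{2}\right) \left(-134\right) = \left(-24 + \frac{121}{64}\right) \left(-134\right) = \left(- \frac{1415}{64}\right) \left(-134\right) = \frac{94805}{32}$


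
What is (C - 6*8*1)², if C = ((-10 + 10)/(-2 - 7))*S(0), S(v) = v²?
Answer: 2304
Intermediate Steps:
C = 0 (C = ((-10 + 10)/(-2 - 7))*0² = (0/(-9))*0 = (0*(-⅑))*0 = 0*0 = 0)
(C - 6*8*1)² = (0 - 6*8*1)² = (0 - 48*1)² = (0 - 48)² = (-48)² = 2304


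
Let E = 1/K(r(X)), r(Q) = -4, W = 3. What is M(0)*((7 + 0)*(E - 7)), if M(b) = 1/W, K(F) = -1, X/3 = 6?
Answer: -56/3 ≈ -18.667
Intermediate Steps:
X = 18 (X = 3*6 = 18)
M(b) = 1/3
E = -1 (E = 1/(-1) = -1)
M(0)*((7 + 0)*(E - 7)) = ((7 + 0)*(-1 - 7))/3 = (7*(-8))/3 = (1/3)*(-56) = -56/3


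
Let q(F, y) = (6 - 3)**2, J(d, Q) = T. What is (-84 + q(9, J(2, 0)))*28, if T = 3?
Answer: -2100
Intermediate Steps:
J(d, Q) = 3
q(F, y) = 9 (q(F, y) = 3**2 = 9)
(-84 + q(9, J(2, 0)))*28 = (-84 + 9)*28 = -75*28 = -2100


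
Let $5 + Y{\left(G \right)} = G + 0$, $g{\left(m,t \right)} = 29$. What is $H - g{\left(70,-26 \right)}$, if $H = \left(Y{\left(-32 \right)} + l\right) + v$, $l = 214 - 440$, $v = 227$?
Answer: $-65$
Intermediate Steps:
$l = -226$
$Y{\left(G \right)} = -5 + G$ ($Y{\left(G \right)} = -5 + \left(G + 0\right) = -5 + G$)
$H = -36$ ($H = \left(\left(-5 - 32\right) - 226\right) + 227 = \left(-37 - 226\right) + 227 = -263 + 227 = -36$)
$H - g{\left(70,-26 \right)} = -36 - 29 = -65$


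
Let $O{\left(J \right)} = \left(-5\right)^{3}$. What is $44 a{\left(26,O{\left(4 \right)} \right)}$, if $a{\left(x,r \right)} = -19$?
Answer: $-836$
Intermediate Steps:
$O{\left(J \right)} = -125$
$44 a{\left(26,O{\left(4 \right)} \right)} = 44 \left(-19\right) = -836$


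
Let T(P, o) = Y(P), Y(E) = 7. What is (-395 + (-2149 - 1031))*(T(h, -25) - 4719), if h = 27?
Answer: 16845400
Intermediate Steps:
T(P, o) = 7
(-395 + (-2149 - 1031))*(T(h, -25) - 4719) = (-395 + (-2149 - 1031))*(7 - 4719) = (-395 - 3180)*(-4712) = -3575*(-4712) = 16845400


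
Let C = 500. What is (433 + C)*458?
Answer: 427314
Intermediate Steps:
(433 + C)*458 = (433 + 500)*458 = 933*458 = 427314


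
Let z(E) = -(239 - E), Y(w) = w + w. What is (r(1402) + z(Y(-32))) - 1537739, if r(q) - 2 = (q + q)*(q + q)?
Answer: 6324376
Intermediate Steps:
Y(w) = 2*w
r(q) = 2 + 4*q² (r(q) = 2 + (q + q)*(q + q) = 2 + (2*q)*(2*q) = 2 + 4*q²)
z(E) = -239 + E
(r(1402) + z(Y(-32))) - 1537739 = ((2 + 4*1402²) + (-239 + 2*(-32))) - 1537739 = ((2 + 4*1965604) + (-239 - 64)) - 1537739 = ((2 + 7862416) - 303) - 1537739 = (7862418 - 303) - 1537739 = 7862115 - 1537739 = 6324376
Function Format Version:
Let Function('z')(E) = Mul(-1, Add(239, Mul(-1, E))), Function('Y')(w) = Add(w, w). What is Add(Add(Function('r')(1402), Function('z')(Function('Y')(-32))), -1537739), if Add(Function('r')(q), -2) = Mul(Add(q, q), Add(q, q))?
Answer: 6324376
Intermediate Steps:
Function('Y')(w) = Mul(2, w)
Function('r')(q) = Add(2, Mul(4, Pow(q, 2))) (Function('r')(q) = Add(2, Mul(Add(q, q), Add(q, q))) = Add(2, Mul(Mul(2, q), Mul(2, q))) = Add(2, Mul(4, Pow(q, 2))))
Function('z')(E) = Add(-239, E)
Add(Add(Function('r')(1402), Function('z')(Function('Y')(-32))), -1537739) = Add(Add(Add(2, Mul(4, Pow(1402, 2))), Add(-239, Mul(2, -32))), -1537739) = Add(Add(Add(2, Mul(4, 1965604)), Add(-239, -64)), -1537739) = Add(Add(Add(2, 7862416), -303), -1537739) = Add(Add(7862418, -303), -1537739) = Add(7862115, -1537739) = 6324376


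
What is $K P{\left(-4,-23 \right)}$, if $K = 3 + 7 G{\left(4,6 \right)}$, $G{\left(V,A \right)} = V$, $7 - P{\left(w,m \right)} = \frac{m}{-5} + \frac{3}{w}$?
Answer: $\frac{1953}{20} \approx 97.65$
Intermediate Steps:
$P{\left(w,m \right)} = 7 - \frac{3}{w} + \frac{m}{5}$ ($P{\left(w,m \right)} = 7 - \left(\frac{m}{-5} + \frac{3}{w}\right) = 7 - \left(m \left(- \frac{1}{5}\right) + \frac{3}{w}\right) = 7 - \left(- \frac{m}{5} + \frac{3}{w}\right) = 7 - \left(\frac{3}{w} - \frac{m}{5}\right) = 7 + \left(- \frac{3}{w} + \frac{m}{5}\right) = 7 - \frac{3}{w} + \frac{m}{5}$)
$K = 31$ ($K = 3 + 7 \cdot 4 = 3 + 28 = 31$)
$K P{\left(-4,-23 \right)} = 31 \left(7 - \frac{3}{-4} + \frac{1}{5} \left(-23\right)\right) = 31 \left(7 - - \frac{3}{4} - \frac{23}{5}\right) = 31 \left(7 + \frac{3}{4} - \frac{23}{5}\right) = 31 \cdot \frac{63}{20} = \frac{1953}{20}$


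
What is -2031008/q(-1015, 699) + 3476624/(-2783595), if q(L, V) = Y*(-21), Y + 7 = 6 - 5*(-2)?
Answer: 269183172944/25052355 ≈ 10745.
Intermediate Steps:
Y = 9 (Y = -7 + (6 - 5*(-2)) = -7 + (6 + 10) = -7 + 16 = 9)
q(L, V) = -189 (q(L, V) = 9*(-21) = -189)
-2031008/q(-1015, 699) + 3476624/(-2783595) = -2031008/(-189) + 3476624/(-2783595) = -2031008*(-1/189) + 3476624*(-1/2783595) = 290144/27 - 3476624/2783595 = 269183172944/25052355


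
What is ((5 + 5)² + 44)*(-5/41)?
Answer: -720/41 ≈ -17.561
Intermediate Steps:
((5 + 5)² + 44)*(-5/41) = (10² + 44)*(-5*1/41) = (100 + 44)*(-5/41) = 144*(-5/41) = -720/41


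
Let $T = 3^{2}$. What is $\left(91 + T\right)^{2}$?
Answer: $10000$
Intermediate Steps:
$T = 9$
$\left(91 + T\right)^{2} = \left(91 + 9\right)^{2} = 100^{2} = 10000$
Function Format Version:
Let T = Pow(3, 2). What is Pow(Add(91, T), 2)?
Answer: 10000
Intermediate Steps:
T = 9
Pow(Add(91, T), 2) = Pow(Add(91, 9), 2) = Pow(100, 2) = 10000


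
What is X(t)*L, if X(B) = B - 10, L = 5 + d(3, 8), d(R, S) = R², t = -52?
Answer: -868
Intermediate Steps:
L = 14 (L = 5 + 3² = 5 + 9 = 14)
X(B) = -10 + B
X(t)*L = (-10 - 52)*14 = -62*14 = -868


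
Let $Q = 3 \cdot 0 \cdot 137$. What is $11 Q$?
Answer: $0$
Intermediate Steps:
$Q = 0$ ($Q = 0 \cdot 137 = 0$)
$11 Q = 11 \cdot 0 = 0$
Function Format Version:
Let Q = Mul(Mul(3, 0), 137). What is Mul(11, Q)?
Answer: 0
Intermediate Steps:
Q = 0 (Q = Mul(0, 137) = 0)
Mul(11, Q) = Mul(11, 0) = 0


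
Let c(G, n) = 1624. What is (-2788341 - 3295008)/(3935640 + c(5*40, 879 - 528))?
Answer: -6083349/3937264 ≈ -1.5451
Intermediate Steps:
(-2788341 - 3295008)/(3935640 + c(5*40, 879 - 528)) = (-2788341 - 3295008)/(3935640 + 1624) = -6083349/3937264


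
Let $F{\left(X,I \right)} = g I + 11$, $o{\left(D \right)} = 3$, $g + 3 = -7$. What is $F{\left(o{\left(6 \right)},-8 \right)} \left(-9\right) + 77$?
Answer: $-742$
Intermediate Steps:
$g = -10$ ($g = -3 - 7 = -10$)
$F{\left(X,I \right)} = 11 - 10 I$ ($F{\left(X,I \right)} = - 10 I + 11 = 11 - 10 I$)
$F{\left(o{\left(6 \right)},-8 \right)} \left(-9\right) + 77 = \left(11 - -80\right) \left(-9\right) + 77 = \left(11 + 80\right) \left(-9\right) + 77 = 91 \left(-9\right) + 77 = -819 + 77 = -742$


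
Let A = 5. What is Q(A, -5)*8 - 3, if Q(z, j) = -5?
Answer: -43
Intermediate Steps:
Q(A, -5)*8 - 3 = -5*8 - 3 = -40 - 3 = -43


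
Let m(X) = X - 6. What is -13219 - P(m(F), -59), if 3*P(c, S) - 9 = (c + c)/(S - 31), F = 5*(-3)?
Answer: -594997/45 ≈ -13222.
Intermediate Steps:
F = -15
m(X) = -6 + X
P(c, S) = 3 + 2*c/(3*(-31 + S)) (P(c, S) = 3 + ((c + c)/(S - 31))/3 = 3 + ((2*c)/(-31 + S))/3 = 3 + (2*c/(-31 + S))/3 = 3 + 2*c/(3*(-31 + S)))
-13219 - P(m(F), -59) = -13219 - (-279 + 2*(-6 - 15) + 9*(-59))/(3*(-31 - 59)) = -13219 - (-279 + 2*(-21) - 531)/(3*(-90)) = -13219 - (-1)*(-279 - 42 - 531)/(3*90) = -13219 - (-1)*(-852)/(3*90) = -13219 - 1*142/45 = -13219 - 142/45 = -594997/45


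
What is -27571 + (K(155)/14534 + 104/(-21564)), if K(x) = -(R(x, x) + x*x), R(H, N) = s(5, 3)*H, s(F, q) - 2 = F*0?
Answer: -2160396451243/78352794 ≈ -27573.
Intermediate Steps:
s(F, q) = 2 (s(F, q) = 2 + F*0 = 2 + 0 = 2)
R(H, N) = 2*H
K(x) = -x² - 2*x (K(x) = -(2*x + x*x) = -(2*x + x²) = -(x² + 2*x) = -x² - 2*x)
-27571 + (K(155)/14534 + 104/(-21564)) = -27571 + ((155*(-2 - 1*155))/14534 + 104/(-21564)) = -27571 + ((155*(-2 - 155))*(1/14534) + 104*(-1/21564)) = -27571 + ((155*(-157))*(1/14534) - 26/5391) = -27571 + (-24335*1/14534 - 26/5391) = -27571 + (-24335/14534 - 26/5391) = -27571 - 131567869/78352794 = -2160396451243/78352794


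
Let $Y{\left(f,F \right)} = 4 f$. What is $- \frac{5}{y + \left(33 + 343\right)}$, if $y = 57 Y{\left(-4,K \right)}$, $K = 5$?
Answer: $\frac{5}{536} \approx 0.0093284$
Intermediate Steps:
$y = -912$ ($y = 57 \cdot 4 \left(-4\right) = 57 \left(-16\right) = -912$)
$- \frac{5}{y + \left(33 + 343\right)} = - \frac{5}{-912 + \left(33 + 343\right)} = - \frac{5}{-912 + 376} = - \frac{5}{-536} = \left(-5\right) \left(- \frac{1}{536}\right) = \frac{5}{536}$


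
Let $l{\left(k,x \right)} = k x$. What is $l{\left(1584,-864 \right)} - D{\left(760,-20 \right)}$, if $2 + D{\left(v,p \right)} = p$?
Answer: $-1368554$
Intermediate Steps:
$D{\left(v,p \right)} = -2 + p$
$l{\left(1584,-864 \right)} - D{\left(760,-20 \right)} = 1584 \left(-864\right) - \left(-2 - 20\right) = -1368576 - -22 = -1368576 + 22 = -1368554$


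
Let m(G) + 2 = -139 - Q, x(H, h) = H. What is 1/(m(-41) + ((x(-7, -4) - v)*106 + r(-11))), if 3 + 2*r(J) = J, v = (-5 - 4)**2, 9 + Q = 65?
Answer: -1/9532 ≈ -0.00010491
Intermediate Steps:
Q = 56 (Q = -9 + 65 = 56)
v = 81 (v = (-9)**2 = 81)
r(J) = -3/2 + J/2
m(G) = -197 (m(G) = -2 + (-139 - 1*56) = -2 + (-139 - 56) = -2 - 195 = -197)
1/(m(-41) + ((x(-7, -4) - v)*106 + r(-11))) = 1/(-197 + ((-7 - 1*81)*106 + (-3/2 + (1/2)*(-11)))) = 1/(-197 + ((-7 - 81)*106 + (-3/2 - 11/2))) = 1/(-197 + (-88*106 - 7)) = 1/(-197 + (-9328 - 7)) = 1/(-197 - 9335) = 1/(-9532) = -1/9532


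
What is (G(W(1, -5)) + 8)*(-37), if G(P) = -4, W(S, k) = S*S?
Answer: -148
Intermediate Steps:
W(S, k) = S**2
(G(W(1, -5)) + 8)*(-37) = (-4 + 8)*(-37) = 4*(-37) = -148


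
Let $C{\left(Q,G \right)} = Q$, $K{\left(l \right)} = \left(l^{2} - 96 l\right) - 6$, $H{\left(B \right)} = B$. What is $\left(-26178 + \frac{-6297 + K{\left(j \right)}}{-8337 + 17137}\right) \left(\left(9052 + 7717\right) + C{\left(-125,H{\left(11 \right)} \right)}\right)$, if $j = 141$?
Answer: $- \frac{479277207819}{1100} \approx -4.3571 \cdot 10^{8}$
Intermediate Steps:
$K{\left(l \right)} = -6 + l^{2} - 96 l$
$\left(-26178 + \frac{-6297 + K{\left(j \right)}}{-8337 + 17137}\right) \left(\left(9052 + 7717\right) + C{\left(-125,H{\left(11 \right)} \right)}\right) = \left(-26178 + \frac{-6297 - \left(13542 - 19881\right)}{-8337 + 17137}\right) \left(\left(9052 + 7717\right) - 125\right) = \left(-26178 + \frac{-6297 - -6339}{8800}\right) \left(16769 - 125\right) = \left(-26178 + \left(-6297 + 6339\right) \frac{1}{8800}\right) 16644 = \left(-26178 + 42 \cdot \frac{1}{8800}\right) 16644 = \left(-26178 + \frac{21}{4400}\right) 16644 = \left(- \frac{115183179}{4400}\right) 16644 = - \frac{479277207819}{1100}$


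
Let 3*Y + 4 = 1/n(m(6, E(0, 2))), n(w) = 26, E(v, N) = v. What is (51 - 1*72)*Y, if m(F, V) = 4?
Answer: 721/26 ≈ 27.731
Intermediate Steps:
Y = -103/78 (Y = -4/3 + (1/3)/26 = -4/3 + (1/3)*(1/26) = -4/3 + 1/78 = -103/78 ≈ -1.3205)
(51 - 1*72)*Y = (51 - 1*72)*(-103/78) = (51 - 72)*(-103/78) = -21*(-103/78) = 721/26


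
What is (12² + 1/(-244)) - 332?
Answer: -45873/244 ≈ -188.00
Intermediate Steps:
(12² + 1/(-244)) - 332 = (144 - 1/244) - 332 = 35135/244 - 332 = -45873/244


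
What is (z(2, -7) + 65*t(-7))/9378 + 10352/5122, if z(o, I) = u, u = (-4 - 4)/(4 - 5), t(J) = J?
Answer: 15798587/8005686 ≈ 1.9734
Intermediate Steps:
u = 8 (u = -8/(-1) = -8*(-1) = 8)
z(o, I) = 8
(z(2, -7) + 65*t(-7))/9378 + 10352/5122 = (8 + 65*(-7))/9378 + 10352/5122 = (8 - 455)*(1/9378) + 10352*(1/5122) = -447*1/9378 + 5176/2561 = -149/3126 + 5176/2561 = 15798587/8005686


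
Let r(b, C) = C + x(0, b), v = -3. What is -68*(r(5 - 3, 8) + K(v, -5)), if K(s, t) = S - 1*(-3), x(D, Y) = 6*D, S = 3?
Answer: -952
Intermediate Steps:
K(s, t) = 6 (K(s, t) = 3 - 1*(-3) = 3 + 3 = 6)
r(b, C) = C (r(b, C) = C + 6*0 = C + 0 = C)
-68*(r(5 - 3, 8) + K(v, -5)) = -68*(8 + 6) = -68*14 = -952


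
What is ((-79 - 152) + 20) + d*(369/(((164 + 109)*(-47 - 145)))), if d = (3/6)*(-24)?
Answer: -307093/1456 ≈ -210.92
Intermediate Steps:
d = -12 (d = (3*(⅙))*(-24) = (½)*(-24) = -12)
((-79 - 152) + 20) + d*(369/(((164 + 109)*(-47 - 145)))) = ((-79 - 152) + 20) - 4428/((164 + 109)*(-47 - 145)) = (-231 + 20) - 4428/(273*(-192)) = -211 - 4428/(-52416) = -211 - 4428*(-1)/52416 = -211 - 12*(-41/5824) = -211 + 123/1456 = -307093/1456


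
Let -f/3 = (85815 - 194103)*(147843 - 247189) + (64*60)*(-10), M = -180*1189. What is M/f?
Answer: 5945/896495104 ≈ 6.6314e-6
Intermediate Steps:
M = -214020
f = -32273823744 (f = -3*((85815 - 194103)*(147843 - 247189) + (64*60)*(-10)) = -3*(-108288*(-99346) + 3840*(-10)) = -3*(10757979648 - 38400) = -3*10757941248 = -32273823744)
M/f = -214020/(-32273823744) = -214020*(-1/32273823744) = 5945/896495104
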